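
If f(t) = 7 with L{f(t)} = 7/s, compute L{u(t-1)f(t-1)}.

Time shift theorem: L{u(t-a)f(t-a)} = e^(-as)F(s). Here a=1, F(s) = 7/s, so L{u(t-1)f(t-1)} = e^(-s)·7/s

Final answer: e^(-s)·7/s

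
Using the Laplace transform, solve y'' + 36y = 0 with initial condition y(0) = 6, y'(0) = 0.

L{y''} + 36L{y} = 0. s²Y - 6s - 0 + 36Y = 0. Y(s² + 36) = 6s. Y = (6s)/(s² + 36). Inverting: y(t) = 6cos(6t)

Final answer: y(t) = 6cos(6t)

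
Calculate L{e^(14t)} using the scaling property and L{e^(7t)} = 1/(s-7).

Using L{f(at)} = (1/a)F(s/a) with a=2 and f(t) = e^(7t): L{e^(14t)} = (1/2) · 1/((s/2)-7) = (1/2) · 2/(s-14) = 1/(s-14)

Final answer: 1/(s-14)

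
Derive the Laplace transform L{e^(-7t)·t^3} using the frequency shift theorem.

L{e^(at)·t^n} = n!/(s-a)^(n+1), so L{e^(-7t)·t^3} = 6/(s+7)^4

Final answer: 6/(s+7)^4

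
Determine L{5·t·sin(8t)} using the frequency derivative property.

L{sin(8t)} = 8/(s² + 64). By L{t·f(t)} = -F'(s): -d/ds[8/(s² + 64)] = -(8)·(-2s)/(s² + 64)² = 16s/(s² + 64)². Then L{5·t·sin(8t)} = 5·16s/(s² + 64)² = 80s/(s² + 64)²

Final answer: 80s/(s² + 64)²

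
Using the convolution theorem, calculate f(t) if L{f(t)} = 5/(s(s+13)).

5/(s(s+13)) = (5/s)·(1/(s+13)) = L{5}·L{e^(-13t)}. By convolution, f(t) = 5*e^(-13t) = ∫₀ᵗ 5·e^(-13τ) dτ = 5·(1 - e^(-13t))/13

Final answer: 5·(1 - e^(-13t))/13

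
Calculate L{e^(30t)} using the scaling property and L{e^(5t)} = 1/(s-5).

Using L{f(at)} = (1/a)F(s/a) with a=6 and f(t) = e^(5t): L{e^(30t)} = (1/6) · 1/((s/6)-5) = (1/6) · 6/(s-30) = 1/(s-30)

Final answer: 1/(s-30)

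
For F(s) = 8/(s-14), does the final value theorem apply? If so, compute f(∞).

sF(s) = 8s/(s-14) has a pole at s = 14 in the right half-plane. Theorem does NOT apply (unstable system; f(t) = 8·e^(14t) grows without bound).

Final answer: Not applicable (unstable)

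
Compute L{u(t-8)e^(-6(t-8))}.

u(t-a)f(t-a) with f(t)=e^(-6t). L{e^(-6t)} = 1/(s+6). By time shift: e^(-8s)/(s+6)

Final answer: e^(-8s)/(s+6)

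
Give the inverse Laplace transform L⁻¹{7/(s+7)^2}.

L⁻¹{n!/(s-a)^(n+1)} = t^n·e^(at) with n=1, a=-7. So L⁻¹{1/(s+7)^2} = t·e^(-7t), and L⁻¹{7/(s+7)^2} = (7/1)·t·e^(-7t) = 7·t·e^(-7t)

Final answer: 7·t·e^(-7t)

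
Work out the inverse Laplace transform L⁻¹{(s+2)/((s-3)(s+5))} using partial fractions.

Using partial fractions, f(t) = (5e^(3t) + 3e^(-5t))/8

Final answer: (5e^(3t) + 3e^(-5t))/8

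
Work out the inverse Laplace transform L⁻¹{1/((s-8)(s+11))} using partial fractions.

Decompose: A/(s-8) + B/(s+11). A = 1/19, B = -1/19. f(t) = (e^(8t) - e^(-11t))/19

Final answer: (e^(8t) - e^(-11t))/19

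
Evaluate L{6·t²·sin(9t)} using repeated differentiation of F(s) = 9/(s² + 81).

F(s) = 9/(s² + 81). F'(s) = -18s/(s² + 81)². F''(s) = -18(81 - 3s²)/(s² + 81)³ = (54s² - 1458)/(s² + 81)³. So L{t²·sin(9t)} = (-1)² F''(s) = (54s² - 1458)/(s² + 81)³. Then L{6·t²·sin(9t)} = 6·(54s² - 1458)/(s² + 81)³ = (324s² - 8748)/(s² + 81)³

Final answer: (324s² - 8748)/(s² + 81)³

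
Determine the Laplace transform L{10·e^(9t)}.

L{e^(at)} = 1/(s-a), so L{e^(9t)} = 1/(s-9). Then L{10·e^(9t)} = 10/(s-9)

Final answer: 10/(s-9)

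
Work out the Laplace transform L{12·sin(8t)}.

L{sin(ωt)} = ω/(s² + ω²), so L{sin(8t)} = 8/(s² + 64). Then L{12·sin(8t)} = 12·8/(s² + 64) = 96/(s² + 64)

Final answer: 96/(s² + 64)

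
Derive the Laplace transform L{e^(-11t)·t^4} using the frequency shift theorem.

L{e^(at)·t^n} = n!/(s-a)^(n+1), so L{e^(-11t)·t^4} = 24/(s+11)^5

Final answer: 24/(s+11)^5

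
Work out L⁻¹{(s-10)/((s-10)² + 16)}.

Using frequency shift: L⁻¹{(s-a)/((s-a)² + b²)} = e^(at)cos(bt). Here a=10, b=4

Final answer: e^(10t)·cos(4t)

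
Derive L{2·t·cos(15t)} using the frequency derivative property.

L{cos(15t)} = s/(s² + 225). Derivative: d/ds[s/(s² + 225)] = [(s² + 225) - s·2s]/(s² + 225)² = (225 - s²)/(s² + 225)². So L{t·cos(15t)} = -F'(s) = (s² - 225)/(s² + 225)². Then L{2·t·cos(15t)} = 2·(s² - 225)/(s² + 225)²

Final answer: 2·(s² - 225)/(s² + 225)²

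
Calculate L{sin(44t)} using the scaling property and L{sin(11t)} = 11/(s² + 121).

Using L{f(at)} = (1/a)F(s/a) with a=4: L{sin(44t)} = (1/4) · 11/((s/4)² + 121) = (1/4) · 11·16/(s² + 1936) = 44/(s² + 1936)

Final answer: 44/(s² + 1936)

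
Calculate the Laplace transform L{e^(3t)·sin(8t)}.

L{e^(at)·sin(ωt)} = ω/((s-a)² + ω²), so L{e^(3t)·sin(8t)} = 8/((s-3)² + 64)

Final answer: 8/((s-3)² + 64)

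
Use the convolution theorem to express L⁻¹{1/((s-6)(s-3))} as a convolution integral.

1/((s-6)(s-3)) = (1/(s-6))·(1/(s-3)) = L{e^(6t)}·L{e^(3t)}. So f(t) = e^(6t)*e^(3t) = ∫₀ᵗ e^(6τ)·e^(3(t-τ)) dτ

Final answer: ∫₀ᵗ e^(6τ)·e^(3(t-τ)) dτ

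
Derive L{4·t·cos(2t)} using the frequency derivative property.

L{cos(2t)} = s/(s² + 4). Derivative: d/ds[s/(s² + 4)] = [(s² + 4) - s·2s]/(s² + 4)² = (4 - s²)/(s² + 4)². So L{t·cos(2t)} = -F'(s) = (s² - 4)/(s² + 4)². Then L{4·t·cos(2t)} = 4·(s² - 4)/(s² + 4)²

Final answer: 4·(s² - 4)/(s² + 4)²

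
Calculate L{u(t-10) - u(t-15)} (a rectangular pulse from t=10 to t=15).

L{u(t-a)} = e^(-as)/s. L{u(t-10) - u(t-15)} = (e^(-10s) - e^(-15s))/s

Final answer: (e^(-10s) - e^(-15s))/s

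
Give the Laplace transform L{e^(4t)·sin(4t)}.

L{e^(at)·sin(ωt)} = ω/((s-a)² + ω²), so L{e^(4t)·sin(4t)} = 4/((s-4)² + 16)

Final answer: 4/((s-4)² + 16)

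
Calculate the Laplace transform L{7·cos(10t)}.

L{cos(ωt)} = s/(s² + ω²), so L{cos(10t)} = s/(s² + 100). Then L{7·cos(10t)} = 7·s/(s² + 100) = 7s/(s² + 100)

Final answer: 7s/(s² + 100)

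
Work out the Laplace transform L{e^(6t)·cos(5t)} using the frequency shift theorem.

Frequency shift: L{e^(at)f(t)} = F(s-a). L{e^(6t)·cos(5t)} = (s-6)/((s-6)² + 25)

Final answer: (s-6)/((s-6)² + 25)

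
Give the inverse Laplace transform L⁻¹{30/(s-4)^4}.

L⁻¹{n!/(s-a)^(n+1)} = t^n·e^(at) with n=3, a=4. So L⁻¹{6/(s-4)^4} = t^3·e^(4t), and L⁻¹{30/(s-4)^4} = (30/6)·t^3·e^(4t) = 5·t^3·e^(4t)

Final answer: 5·t^3·e^(4t)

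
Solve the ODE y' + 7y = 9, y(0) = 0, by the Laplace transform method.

sY + 7Y = 9/s. Y = 9/(s(s+7)). Partial fractions: Y = 9/7/s - 9/7/(s+7)

Final answer: y(t) = 9/7(1 - e^(-7t))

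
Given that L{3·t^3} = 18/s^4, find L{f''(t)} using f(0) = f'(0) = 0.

L{f''(t)} = s²F(s) - sf(0) - f'(0) = s²·18/s^4 - 0 - 0 = 18/s^2

Final answer: 18/s^2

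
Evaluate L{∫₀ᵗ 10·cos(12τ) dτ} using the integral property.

L{∫₀ᵗ f(τ)dτ} = F(s)/s with F(s) = 10s/(s² + 144), so the result is (10s/(s² + 144))/s = 10/(s² + 144)

Final answer: 10/(s² + 144)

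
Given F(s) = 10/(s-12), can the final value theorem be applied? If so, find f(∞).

sF(s) = 10s/(s-12) has a pole at s = 12 in the right half-plane. Theorem does NOT apply (unstable system; f(t) = 10·e^(12t) grows without bound).

Final answer: Not applicable (unstable)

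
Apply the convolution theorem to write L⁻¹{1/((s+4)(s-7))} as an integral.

1/((s+4)(s-7)) = (1/(s+4))·(1/(s-7)) = L{e^(-4t)}·L{e^(7t)}. So f(t) = e^(-4t)*e^(7t) = ∫₀ᵗ e^(-4τ)·e^(7(t-τ)) dτ

Final answer: ∫₀ᵗ e^(-4τ)·e^(7(t-τ)) dτ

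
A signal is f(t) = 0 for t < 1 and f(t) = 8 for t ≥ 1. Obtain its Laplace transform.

f(t) = 8·u(t-1). L{u(t-1)} = e^(-s)/s, so L{f(t)} = 8·e^(-s)/s

Final answer: 8·e^(-s)/s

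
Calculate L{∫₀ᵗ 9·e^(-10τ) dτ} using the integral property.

L{∫₀ᵗ f(τ)dτ} = F(s)/s with F(s) = 9/(s+10), so L{∫₀ᵗ 9·e^(-10τ) dτ} = 9/(s(s+10))

Final answer: 9/(s(s+10))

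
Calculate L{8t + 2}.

L{8t + 2} = 8·L{t} + 2·L{1} = 8/s² + 2/s

Final answer: 8/s² + 2/s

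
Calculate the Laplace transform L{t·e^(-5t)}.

L{t^n·e^(at)} = n!/(s-a)^(n+1), so L{t·e^(-5t)} = 1/(s+5)^2

Final answer: 1/(s+5)^2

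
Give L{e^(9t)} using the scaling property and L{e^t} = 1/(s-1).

Using L{f(at)} = (1/a)F(s/a) with a=9 and f(t) = e^t: L{e^(9t)} = (1/9) · 1/((s/9)-1) = (1/9) · 9/(s-9) = 1/(s-9)

Final answer: 1/(s-9)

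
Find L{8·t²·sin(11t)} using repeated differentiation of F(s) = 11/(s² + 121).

F(s) = 11/(s² + 121). F'(s) = -22s/(s² + 121)². F''(s) = -22(121 - 3s²)/(s² + 121)³ = (66s² - 2662)/(s² + 121)³. So L{t²·sin(11t)} = (-1)² F''(s) = (66s² - 2662)/(s² + 121)³. Then L{8·t²·sin(11t)} = 8·(66s² - 2662)/(s² + 121)³ = (528s² - 21296)/(s² + 121)³

Final answer: (528s² - 21296)/(s² + 121)³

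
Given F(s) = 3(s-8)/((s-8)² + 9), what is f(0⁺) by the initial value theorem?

f(0⁺) = lim_{s→∞} sF(s) = lim_{s→∞} 3s(s-8)/((s-8)² + 9) = 3

Final answer: 3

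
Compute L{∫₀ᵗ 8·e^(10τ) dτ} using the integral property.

L{∫₀ᵗ f(τ)dτ} = F(s)/s with F(s) = 8/(s-10), so L{∫₀ᵗ 8·e^(10τ) dτ} = 8/(s(s-10))

Final answer: 8/(s(s-10))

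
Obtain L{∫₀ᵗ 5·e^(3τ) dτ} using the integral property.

L{∫₀ᵗ f(τ)dτ} = F(s)/s with F(s) = 5/(s-3), so L{∫₀ᵗ 5·e^(3τ) dτ} = 5/(s(s-3))

Final answer: 5/(s(s-3))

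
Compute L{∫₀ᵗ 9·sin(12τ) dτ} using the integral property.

L{∫₀ᵗ f(τ)dτ} = F(s)/s with F(s) = 108/(s² + 144), so the result is (108/(s² + 144))/s = 108/(s(s² + 144))

Final answer: 108/(s(s² + 144))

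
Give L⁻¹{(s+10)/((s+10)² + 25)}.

Using frequency shift: L⁻¹{(s-a)/((s-a)² + b²)} = e^(at)cos(bt). Here a=-10, b=5

Final answer: e^(-10t)·cos(5t)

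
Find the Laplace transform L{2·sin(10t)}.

L{sin(ωt)} = ω/(s² + ω²), so L{sin(10t)} = 10/(s² + 100). Then L{2·sin(10t)} = 2·10/(s² + 100) = 20/(s² + 100)

Final answer: 20/(s² + 100)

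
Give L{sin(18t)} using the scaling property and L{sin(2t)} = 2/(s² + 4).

Using L{f(at)} = (1/a)F(s/a) with a=9: L{sin(18t)} = (1/9) · 2/((s/9)² + 4) = (1/9) · 2·81/(s² + 324) = 18/(s² + 324)

Final answer: 18/(s² + 324)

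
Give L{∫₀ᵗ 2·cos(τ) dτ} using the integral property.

L{∫₀ᵗ f(τ)dτ} = F(s)/s with F(s) = 2s/(s² + 1), so the result is (2s/(s² + 1))/s = 2/(s² + 1)

Final answer: 2/(s² + 1)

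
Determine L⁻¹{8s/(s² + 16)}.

This is the form c·s/(s² + a²) with a = 4, c = 8. L⁻¹ = 8·cos(4t)

Final answer: 8·cos(4t)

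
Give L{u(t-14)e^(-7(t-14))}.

u(t-a)f(t-a) with f(t)=e^(-7t). L{e^(-7t)} = 1/(s+7). By time shift: e^(-14s)/(s+7)

Final answer: e^(-14s)/(s+7)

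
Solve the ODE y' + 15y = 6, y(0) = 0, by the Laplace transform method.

sY + 15Y = 6/s. Y = 6/(s(s+15)). Partial fractions: Y = 2/5/s - 2/5/(s+15)

Final answer: y(t) = 2/5(1 - e^(-15t))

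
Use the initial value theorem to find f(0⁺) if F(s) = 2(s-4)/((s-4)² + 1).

f(0⁺) = lim_{s→∞} sF(s) = lim_{s→∞} 2s(s-4)/((s-4)² + 1) = 2

Final answer: 2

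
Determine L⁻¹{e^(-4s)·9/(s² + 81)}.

L⁻¹{9/(s² + 81)} = sin(9t). By the time shift theorem, L⁻¹{e^(-as)F(s)} = u(t-a)f(t-a) with a=4, so L⁻¹{e^(-4s)·9/(s² + 81)} = u(t-4)·sin(9(t-4))

Final answer: u(t-4)·sin(9(t-4))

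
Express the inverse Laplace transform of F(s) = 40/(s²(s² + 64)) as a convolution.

40/(s²(s² + 64)) = (1/s²)·(40/(s² + 64)) = L{t}·L{5·sin(8t)}. So f(t) = t*(5·sin(8t)) = ∫₀ᵗ 5τ·sin(8(t-τ)) dτ

Final answer: ∫₀ᵗ 5τ·sin(8(t-τ)) dτ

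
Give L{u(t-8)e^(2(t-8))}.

u(t-a)f(t-a) with f(t)=e^(2t). L{e^(2t)} = 1/(s-2). By time shift: e^(-8s)/(s-2)

Final answer: e^(-8s)/(s-2)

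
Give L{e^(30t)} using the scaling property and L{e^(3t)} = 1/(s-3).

Using L{f(at)} = (1/a)F(s/a) with a=10 and f(t) = e^(3t): L{e^(30t)} = (1/10) · 1/((s/10)-3) = (1/10) · 10/(s-30) = 1/(s-30)

Final answer: 1/(s-30)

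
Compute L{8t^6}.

L{t^n} = n!/s^(n+1). So L{8t^6} = 8·6!/s^7 = 5760/s^7

Final answer: 5760/s^7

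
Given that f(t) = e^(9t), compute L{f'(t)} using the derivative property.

f(0) = 1, F(s) = 1/(s-9). L{f'(t)} = s·F(s) - f(0) = s/(s-9) - 1 = (s - (s-9))/(s-9) = 9/(s-9)

Final answer: 9/(s-9)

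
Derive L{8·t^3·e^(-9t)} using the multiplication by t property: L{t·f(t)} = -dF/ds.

Using L{t^n·e^(at)} = n!/(s-a)^(n+1), L{t^3·e^(-9t)} = 6/(s+9)^4, so L{8·t^3·e^(-9t)} = 8·6/(s+9)^4 = 48/(s+9)^4

Final answer: 48/(s+9)^4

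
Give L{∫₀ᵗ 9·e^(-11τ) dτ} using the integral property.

L{∫₀ᵗ f(τ)dτ} = F(s)/s with F(s) = 9/(s+11), so L{∫₀ᵗ 9·e^(-11τ) dτ} = 9/(s(s+11))

Final answer: 9/(s(s+11))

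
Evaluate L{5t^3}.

L{t^n} = n!/s^(n+1). So L{5t^3} = 5·3!/s^4 = 30/s^4

Final answer: 30/s^4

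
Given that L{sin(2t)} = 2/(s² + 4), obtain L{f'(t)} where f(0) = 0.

L{f'(t)} = s·F(s) - f(0) = s·2/(s² + 4) - 0 = 2s/(s² + 4)

Final answer: 2s/(s² + 4)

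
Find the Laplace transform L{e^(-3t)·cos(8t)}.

L{e^(at)·cos(ωt)} = (s-a)/((s-a)² + ω²), so L{e^(-3t)·cos(8t)} = (s+3)/((s+3)² + 64)

Final answer: (s+3)/((s+3)² + 64)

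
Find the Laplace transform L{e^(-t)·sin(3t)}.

L{e^(at)·sin(ωt)} = ω/((s-a)² + ω²), so L{e^(-t)·sin(3t)} = 3/((s+1)² + 9)

Final answer: 3/((s+1)² + 9)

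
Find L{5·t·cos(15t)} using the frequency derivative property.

L{cos(15t)} = s/(s² + 225). Derivative: d/ds[s/(s² + 225)] = [(s² + 225) - s·2s]/(s² + 225)² = (225 - s²)/(s² + 225)². So L{t·cos(15t)} = -F'(s) = (s² - 225)/(s² + 225)². Then L{5·t·cos(15t)} = 5·(s² - 225)/(s² + 225)²

Final answer: 5·(s² - 225)/(s² + 225)²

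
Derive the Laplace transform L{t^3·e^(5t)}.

L{t^n·e^(at)} = n!/(s-a)^(n+1), so L{t^3·e^(5t)} = 6/(s-5)^4

Final answer: 6/(s-5)^4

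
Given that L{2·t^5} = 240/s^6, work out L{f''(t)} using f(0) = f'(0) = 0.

L{f''(t)} = s²F(s) - sf(0) - f'(0) = s²·240/s^6 - 0 - 0 = 240/s^4

Final answer: 240/s^4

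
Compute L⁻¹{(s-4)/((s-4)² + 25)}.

Using frequency shift: L⁻¹{(s-a)/((s-a)² + b²)} = e^(at)cos(bt). Here a=4, b=5

Final answer: e^(4t)·cos(5t)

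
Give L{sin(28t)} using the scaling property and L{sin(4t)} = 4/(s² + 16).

Using L{f(at)} = (1/a)F(s/a) with a=7: L{sin(28t)} = (1/7) · 4/((s/7)² + 16) = (1/7) · 4·49/(s² + 784) = 28/(s² + 784)

Final answer: 28/(s² + 784)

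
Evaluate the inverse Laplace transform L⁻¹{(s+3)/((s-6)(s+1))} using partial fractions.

Using partial fractions, f(t) = (9e^(6t) - 2e^(-t))/7

Final answer: (9e^(6t) - 2e^(-t))/7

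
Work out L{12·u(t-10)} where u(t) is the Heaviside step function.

L{u(t-a)} = e^(-as)/s. Here a=10, so L{u(t-10)} = e^(-10s)/s, and L{12·u(t-10)} = 12·e^(-10s)/s

Final answer: 12·e^(-10s)/s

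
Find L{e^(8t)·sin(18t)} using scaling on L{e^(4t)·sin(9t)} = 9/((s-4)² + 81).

Scaling with a=2: L{e^(8t)·sin(18t)} = (1/2) · 9/((s/2-4)² + 81). Simplifying: 18/((s-8)² + 324)

Final answer: 18/((s-8)² + 324)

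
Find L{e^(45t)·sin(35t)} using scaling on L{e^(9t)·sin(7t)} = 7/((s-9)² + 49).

Scaling with a=5: L{e^(45t)·sin(35t)} = (1/5) · 7/((s/5-9)² + 49). Simplifying: 35/((s-45)² + 1225)

Final answer: 35/((s-45)² + 1225)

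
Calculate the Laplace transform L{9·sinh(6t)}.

L{sinh(ωt)} = ω/(s² - ω²), so L{sinh(6t)} = 6/(s² - 36). Then L{9·sinh(6t)} = 9·6/(s² - 36) = 54/(s² - 36)

Final answer: 54/(s² - 36)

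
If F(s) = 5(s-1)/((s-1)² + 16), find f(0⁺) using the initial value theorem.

f(0⁺) = lim_{s→∞} sF(s) = lim_{s→∞} 5s(s-1)/((s-1)² + 16) = 5

Final answer: 5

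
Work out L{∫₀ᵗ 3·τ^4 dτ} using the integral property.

L{∫₀ᵗ f(τ)dτ} = F(s)/s with f(t) = 3t^4. F(s) = 72/s^5, so L{∫₀ᵗ 3·τ^4 dτ} = (72/s^5)/s = 72/s^6. (Check: ∫₀ᵗ 3·τ^4 dτ = 3t^5/5.)

Final answer: 72/s^6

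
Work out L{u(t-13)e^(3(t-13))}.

u(t-a)f(t-a) with f(t)=e^(3t). L{e^(3t)} = 1/(s-3). By time shift: e^(-13s)/(s-3)

Final answer: e^(-13s)/(s-3)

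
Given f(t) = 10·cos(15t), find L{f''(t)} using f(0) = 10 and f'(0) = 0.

F(s) = 10s/(s² + 225). L{f''(t)} = s²F(s) - sf(0) - f'(0) = 10s³/(s² + 225) - 10s = (10s³ - 10s(s² + 225))/(s² + 225) = -2250s/(s² + 225)

Final answer: -2250s/(s² + 225)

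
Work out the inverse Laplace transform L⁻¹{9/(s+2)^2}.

L⁻¹{n!/(s-a)^(n+1)} = t^n·e^(at) with n=1, a=-2. So L⁻¹{1/(s+2)^2} = t·e^(-2t), and L⁻¹{9/(s+2)^2} = (9/1)·t·e^(-2t) = 9·t·e^(-2t)

Final answer: 9·t·e^(-2t)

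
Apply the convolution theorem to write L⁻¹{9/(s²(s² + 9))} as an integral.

9/(s²(s² + 9)) = (1/s²)·(9/(s² + 9)) = L{t}·L{3·sin(3t)}. So f(t) = t*(3·sin(3t)) = ∫₀ᵗ 3τ·sin(3(t-τ)) dτ

Final answer: ∫₀ᵗ 3τ·sin(3(t-τ)) dτ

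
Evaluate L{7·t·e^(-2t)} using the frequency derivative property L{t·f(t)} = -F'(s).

L{e^(-2t)} = 1/(s+2). By frequency derivative: L{t·e^(-2t)} = -d/ds[1/(s+2)] = -(-1)/(s+2)² = 1/(s+2)². Then L{7·t·e^(-2t)} = 7·1/(s+2)² = 7/(s+2)²

Final answer: 7/(s+2)²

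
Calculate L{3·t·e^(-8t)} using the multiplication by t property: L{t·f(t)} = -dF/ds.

Using L{t^n·e^(at)} = n!/(s-a)^(n+1), L{t·e^(-8t)} = 1/(s+8)^2, so L{3·t·e^(-8t)} = 3·1/(s+8)^2 = 3/(s+8)^2

Final answer: 3/(s+8)^2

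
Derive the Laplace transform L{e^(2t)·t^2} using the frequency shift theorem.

L{e^(at)·t^n} = n!/(s-a)^(n+1), so L{e^(2t)·t^2} = 2/(s-2)^3

Final answer: 2/(s-2)^3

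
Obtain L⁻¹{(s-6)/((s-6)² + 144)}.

Using frequency shift: L⁻¹{(s-a)/((s-a)² + b²)} = e^(at)cos(bt). Here a=6, b=12

Final answer: e^(6t)·cos(12t)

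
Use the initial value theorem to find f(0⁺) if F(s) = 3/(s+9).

f(0⁺) = lim_{s→∞} s·3/(s+9) = lim_{s→∞} 3s/(s+9) = 3

Final answer: 3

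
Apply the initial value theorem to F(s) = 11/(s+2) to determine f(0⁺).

f(0⁺) = lim_{s→∞} s·11/(s+2) = lim_{s→∞} 11s/(s+2) = 11

Final answer: 11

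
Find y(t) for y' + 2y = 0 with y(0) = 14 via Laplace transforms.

L{y'} + 2L{y} = 0. sY - 14 + 2Y = 0. Y(s+2) = 14. Y = 14/(s+2)

Final answer: y(t) = 14e^(-2t)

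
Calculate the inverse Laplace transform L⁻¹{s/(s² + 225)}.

L⁻¹{s/(s² + 225)} = cos(15t)

Final answer: cos(15t)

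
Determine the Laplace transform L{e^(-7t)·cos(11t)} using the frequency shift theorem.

Frequency shift: L{e^(at)f(t)} = F(s-a). L{e^(-7t)·cos(11t)} = (s+7)/((s+7)² + 121)

Final answer: (s+7)/((s+7)² + 121)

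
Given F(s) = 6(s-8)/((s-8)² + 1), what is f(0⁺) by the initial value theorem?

f(0⁺) = lim_{s→∞} sF(s) = lim_{s→∞} 6s(s-8)/((s-8)² + 1) = 6

Final answer: 6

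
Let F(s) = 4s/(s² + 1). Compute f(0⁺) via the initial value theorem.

f(0⁺) = lim_{s→∞} s·4s/(s² + 1) = lim_{s→∞} 4s²/(s² + 1) = 4

Final answer: 4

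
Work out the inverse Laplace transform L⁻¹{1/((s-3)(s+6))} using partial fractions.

Decompose: A/(s-3) + B/(s+6). A = 1/9, B = -1/9. f(t) = (e^(3t) - e^(-6t))/9

Final answer: (e^(3t) - e^(-6t))/9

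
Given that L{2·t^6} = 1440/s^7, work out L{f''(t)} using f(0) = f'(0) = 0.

L{f''(t)} = s²F(s) - sf(0) - f'(0) = s²·1440/s^7 - 0 - 0 = 1440/s^5

Final answer: 1440/s^5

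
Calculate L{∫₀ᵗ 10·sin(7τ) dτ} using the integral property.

L{∫₀ᵗ f(τ)dτ} = F(s)/s with F(s) = 70/(s² + 49), so the result is (70/(s² + 49))/s = 70/(s(s² + 49))

Final answer: 70/(s(s² + 49))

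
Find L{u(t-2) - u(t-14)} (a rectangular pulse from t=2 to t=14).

L{u(t-a)} = e^(-as)/s. L{u(t-2) - u(t-14)} = (e^(-2s) - e^(-14s))/s

Final answer: (e^(-2s) - e^(-14s))/s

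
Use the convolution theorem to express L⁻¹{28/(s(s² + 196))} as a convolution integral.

28/(s(s² + 196)) = (1/s)·(28/(s² + 196)) = L{1}·L{2·sin(14t)}. So f(t) = 1*(2·sin(14t)) = ∫₀ᵗ 2·sin(14τ) dτ

Final answer: ∫₀ᵗ 2·sin(14τ) dτ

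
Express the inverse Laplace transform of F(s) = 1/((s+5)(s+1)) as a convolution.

1/((s+5)(s+1)) = (1/(s+5))·(1/(s+1)) = L{e^(-5t)}·L{e^(-t)}. So f(t) = e^(-5t)*e^(-t) = ∫₀ᵗ e^(-5τ)·e^(-(t-τ)) dτ

Final answer: ∫₀ᵗ e^(-5τ)·e^(-(t-τ)) dτ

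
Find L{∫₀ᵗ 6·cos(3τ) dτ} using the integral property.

L{∫₀ᵗ f(τ)dτ} = F(s)/s with F(s) = 6s/(s² + 9), so the result is (6s/(s² + 9))/s = 6/(s² + 9)

Final answer: 6/(s² + 9)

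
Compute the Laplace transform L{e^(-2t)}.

L{e^(at)} = 1/(s-a), so L{e^(-2t)} = 1/(s+2)

Final answer: 1/(s+2)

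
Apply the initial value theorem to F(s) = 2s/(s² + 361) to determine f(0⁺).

f(0⁺) = lim_{s→∞} s·2s/(s² + 361) = lim_{s→∞} 2s²/(s² + 361) = 2

Final answer: 2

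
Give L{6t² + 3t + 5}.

L{6t² + 3t + 5} = 6·2/s³ + 3/s² + 5/s = 12/s³ + 3/s² + 5/s

Final answer: 12/s³ + 3/s² + 5/s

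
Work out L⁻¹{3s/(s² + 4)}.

This is the form c·s/(s² + a²) with a = 2, c = 3. L⁻¹ = 3·cos(2t)

Final answer: 3·cos(2t)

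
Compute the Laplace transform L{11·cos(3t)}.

L{cos(ωt)} = s/(s² + ω²), so L{cos(3t)} = s/(s² + 9). Then L{11·cos(3t)} = 11·s/(s² + 9) = 11s/(s² + 9)

Final answer: 11s/(s² + 9)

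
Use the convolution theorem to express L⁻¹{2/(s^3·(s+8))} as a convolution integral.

2/(s^3·(s+8)) = (2/s^3)·(1/(s+8)) = L{t^2}·L{e^(-8t)}. So f(t) = t^2*e^(-8t) = ∫₀ᵗ τ^2·e^(-8(t-τ)) dτ

Final answer: ∫₀ᵗ τ^2·e^(-8(t-τ)) dτ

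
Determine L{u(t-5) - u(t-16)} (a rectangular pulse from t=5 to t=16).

L{u(t-a)} = e^(-as)/s. L{u(t-5) - u(t-16)} = (e^(-5s) - e^(-16s))/s

Final answer: (e^(-5s) - e^(-16s))/s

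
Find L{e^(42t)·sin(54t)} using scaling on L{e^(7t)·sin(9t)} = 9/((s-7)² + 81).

Scaling with a=6: L{e^(42t)·sin(54t)} = (1/6) · 9/((s/6-7)² + 81). Simplifying: 54/((s-42)² + 2916)

Final answer: 54/((s-42)² + 2916)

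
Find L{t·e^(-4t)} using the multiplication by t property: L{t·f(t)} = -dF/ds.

Using L{t^n·e^(at)} = n!/(s-a)^(n+1), L{t·e^(-4t)} = 1/(s+4)^2

Final answer: 1/(s+4)^2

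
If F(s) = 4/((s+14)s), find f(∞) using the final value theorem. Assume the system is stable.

f(∞) = lim_{s→0} sF(s) = lim_{s→0} 4/(s+14) = 2/7

Final answer: 2/7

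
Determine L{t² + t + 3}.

L{t² + t + 3} = 2/s³ + 1/s² + 3/s = 2/s³ + 1/s² + 3/s

Final answer: 2/s³ + 1/s² + 3/s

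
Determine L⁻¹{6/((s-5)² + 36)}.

Form: b/((s-a)² + b²) → e^(at)sin(bt). With a=5, b=6

Final answer: e^(5t)·sin(6t)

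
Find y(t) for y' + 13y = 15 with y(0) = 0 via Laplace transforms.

sY + 13Y = 15/s. Y = 15/(s(s+13)). Partial fractions: Y = 15/13/s - 15/13/(s+13)

Final answer: y(t) = 15/13(1 - e^(-13t))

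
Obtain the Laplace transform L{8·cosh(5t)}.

L{cosh(ωt)} = s/(s² - ω²), so L{cosh(5t)} = s/(s² - 25). Then L{8·cosh(5t)} = 8·s/(s² - 25) = 8s/(s² - 25)

Final answer: 8s/(s² - 25)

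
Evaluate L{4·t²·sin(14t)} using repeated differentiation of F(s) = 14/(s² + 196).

F(s) = 14/(s² + 196). F'(s) = -28s/(s² + 196)². F''(s) = -28(196 - 3s²)/(s² + 196)³ = (84s² - 5488)/(s² + 196)³. So L{t²·sin(14t)} = (-1)² F''(s) = (84s² - 5488)/(s² + 196)³. Then L{4·t²·sin(14t)} = 4·(84s² - 5488)/(s² + 196)³ = (336s² - 21952)/(s² + 196)³

Final answer: (336s² - 21952)/(s² + 196)³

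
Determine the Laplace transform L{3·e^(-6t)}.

L{e^(at)} = 1/(s-a), so L{e^(-6t)} = 1/(s+6). Then L{3·e^(-6t)} = 3/(s+6)

Final answer: 3/(s+6)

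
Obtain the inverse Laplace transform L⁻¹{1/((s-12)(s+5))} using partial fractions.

Decompose: A/(s-12) + B/(s+5). A = 1/17, B = -1/17. f(t) = (e^(12t) - e^(-5t))/17

Final answer: (e^(12t) - e^(-5t))/17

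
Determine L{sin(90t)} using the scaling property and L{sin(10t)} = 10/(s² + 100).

Using L{f(at)} = (1/a)F(s/a) with a=9: L{sin(90t)} = (1/9) · 10/((s/9)² + 100) = (1/9) · 10·81/(s² + 8100) = 90/(s² + 8100)

Final answer: 90/(s² + 8100)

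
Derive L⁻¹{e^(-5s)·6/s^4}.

L⁻¹{6/s^4} = t^3. By the time shift theorem, L⁻¹{e^(-as)F(s)} = u(t-a)f(t-a) with a=5, so L⁻¹{e^(-5s)·6/s^4} = u(t-5)·(t-5)^3

Final answer: u(t-5)·(t-5)^3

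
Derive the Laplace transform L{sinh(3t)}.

L{sinh(ωt)} = ω/(s² - ω²), so L{sinh(3t)} = 3/(s² - 9)

Final answer: 3/(s² - 9)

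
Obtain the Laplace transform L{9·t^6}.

L{t^n} = n!/s^(n+1), so L{t^6} = 720/s^7. Then L{9·t^6} = 9·720/s^7 = 6480/s^7

Final answer: 6480/s^7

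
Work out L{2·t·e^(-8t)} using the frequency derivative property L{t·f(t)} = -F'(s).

L{e^(-8t)} = 1/(s+8). By frequency derivative: L{t·e^(-8t)} = -d/ds[1/(s+8)] = -(-1)/(s+8)² = 1/(s+8)². Then L{2·t·e^(-8t)} = 2·1/(s+8)² = 2/(s+8)²

Final answer: 2/(s+8)²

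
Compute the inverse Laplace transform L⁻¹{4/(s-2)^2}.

L⁻¹{n!/(s-a)^(n+1)} = t^n·e^(at) with n=1, a=2. So L⁻¹{1/(s-2)^2} = t·e^(2t), and L⁻¹{4/(s-2)^2} = (4/1)·t·e^(2t) = 4·t·e^(2t)

Final answer: 4·t·e^(2t)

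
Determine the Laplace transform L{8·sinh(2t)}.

L{sinh(ωt)} = ω/(s² - ω²), so L{sinh(2t)} = 2/(s² - 4). Then L{8·sinh(2t)} = 8·2/(s² - 4) = 16/(s² - 4)

Final answer: 16/(s² - 4)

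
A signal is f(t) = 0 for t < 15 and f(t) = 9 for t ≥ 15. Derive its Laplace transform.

f(t) = 9·u(t-15). L{u(t-15)} = e^(-15s)/s, so L{f(t)} = 9·e^(-15s)/s

Final answer: 9·e^(-15s)/s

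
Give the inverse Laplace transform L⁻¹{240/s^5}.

L⁻¹{n!/s^(n+1)} = t^n with n=4. So L⁻¹{24/s^5} = t^4, and L⁻¹{240/s^5} = (240/24)·t^4 = 10·t^4

Final answer: 10·t^4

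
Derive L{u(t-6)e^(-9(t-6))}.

u(t-a)f(t-a) with f(t)=e^(-9t). L{e^(-9t)} = 1/(s+9). By time shift: e^(-6s)/(s+9)

Final answer: e^(-6s)/(s+9)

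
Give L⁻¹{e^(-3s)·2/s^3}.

L⁻¹{2/s^3} = t^2. By the time shift theorem, L⁻¹{e^(-as)F(s)} = u(t-a)f(t-a) with a=3, so L⁻¹{e^(-3s)·2/s^3} = u(t-3)·(t-3)^2

Final answer: u(t-3)·(t-3)^2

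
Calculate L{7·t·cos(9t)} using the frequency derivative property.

L{cos(9t)} = s/(s² + 81). Derivative: d/ds[s/(s² + 81)] = [(s² + 81) - s·2s]/(s² + 81)² = (81 - s²)/(s² + 81)². So L{t·cos(9t)} = -F'(s) = (s² - 81)/(s² + 81)². Then L{7·t·cos(9t)} = 7·(s² - 81)/(s² + 81)²

Final answer: 7·(s² - 81)/(s² + 81)²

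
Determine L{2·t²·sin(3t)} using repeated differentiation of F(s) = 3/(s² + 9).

F(s) = 3/(s² + 9). F'(s) = -6s/(s² + 9)². F''(s) = -6(9 - 3s²)/(s² + 9)³ = (18s² - 54)/(s² + 9)³. So L{t²·sin(3t)} = (-1)² F''(s) = (18s² - 54)/(s² + 9)³. Then L{2·t²·sin(3t)} = 2·(18s² - 54)/(s² + 9)³ = (36s² - 108)/(s² + 9)³

Final answer: (36s² - 108)/(s² + 9)³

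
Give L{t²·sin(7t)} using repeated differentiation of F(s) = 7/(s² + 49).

F(s) = 7/(s² + 49). F'(s) = -14s/(s² + 49)². F''(s) = -14(49 - 3s²)/(s² + 49)³ = (42s² - 686)/(s² + 49)³. So L{t²·sin(7t)} = (-1)² F''(s) = (42s² - 686)/(s² + 49)³

Final answer: (42s² - 686)/(s² + 49)³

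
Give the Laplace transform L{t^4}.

L{t^n} = n!/s^(n+1), so L{t^4} = 24/s^5

Final answer: 24/s^5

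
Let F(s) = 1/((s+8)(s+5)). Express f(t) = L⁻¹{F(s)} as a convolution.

1/((s+8)(s+5)) = (1/(s+8))·(1/(s+5)) = L{e^(-8t)}·L{e^(-5t)}. So f(t) = e^(-8t)*e^(-5t) = ∫₀ᵗ e^(-8τ)·e^(-5(t-τ)) dτ

Final answer: ∫₀ᵗ e^(-8τ)·e^(-5(t-τ)) dτ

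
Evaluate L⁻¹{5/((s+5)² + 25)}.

Form: b/((s-a)² + b²) → e^(at)sin(bt). With a=-5, b=5

Final answer: e^(-5t)·sin(5t)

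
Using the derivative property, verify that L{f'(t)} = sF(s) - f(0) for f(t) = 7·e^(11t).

f'(t) = 77e^(11t). Direct: L{f'(t)} = 77/(s-11). Property: s·7/(s-11) - 7 = (7s - 7(s-11))/(s-11) = 77/(s-11). ✓

Final answer: 77/(s-11)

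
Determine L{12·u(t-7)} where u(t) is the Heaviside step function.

L{u(t-a)} = e^(-as)/s. Here a=7, so L{u(t-7)} = e^(-7s)/s, and L{12·u(t-7)} = 12·e^(-7s)/s

Final answer: 12·e^(-7s)/s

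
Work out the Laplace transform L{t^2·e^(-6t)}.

L{t^n·e^(at)} = n!/(s-a)^(n+1), so L{t^2·e^(-6t)} = 2/(s+6)^3

Final answer: 2/(s+6)^3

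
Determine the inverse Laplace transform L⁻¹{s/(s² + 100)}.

L⁻¹{s/(s² + 100)} = cos(10t)

Final answer: cos(10t)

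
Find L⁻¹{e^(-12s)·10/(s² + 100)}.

L⁻¹{10/(s² + 100)} = sin(10t). By the time shift theorem, L⁻¹{e^(-as)F(s)} = u(t-a)f(t-a) with a=12, so L⁻¹{e^(-12s)·10/(s² + 100)} = u(t-12)·sin(10(t-12))

Final answer: u(t-12)·sin(10(t-12))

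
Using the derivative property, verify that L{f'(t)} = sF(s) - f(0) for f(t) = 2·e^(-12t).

f'(t) = -24e^(-12t). Direct: L{f'(t)} = -24/(s+12). Property: s·2/(s+12) - 2 = (2s - 2(s+12))/(s+12) = -24/(s+12). ✓

Final answer: -24/(s+12)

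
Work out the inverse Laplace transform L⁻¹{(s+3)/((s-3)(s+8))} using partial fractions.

Using partial fractions, f(t) = (6e^(3t) + 5e^(-8t))/11

Final answer: (6e^(3t) + 5e^(-8t))/11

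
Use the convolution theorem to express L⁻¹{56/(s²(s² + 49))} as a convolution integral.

56/(s²(s² + 49)) = (1/s²)·(56/(s² + 49)) = L{t}·L{8·sin(7t)}. So f(t) = t*(8·sin(7t)) = ∫₀ᵗ 8τ·sin(7(t-τ)) dτ

Final answer: ∫₀ᵗ 8τ·sin(7(t-τ)) dτ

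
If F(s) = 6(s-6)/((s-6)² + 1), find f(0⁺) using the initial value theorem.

f(0⁺) = lim_{s→∞} sF(s) = lim_{s→∞} 6s(s-6)/((s-6)² + 1) = 6

Final answer: 6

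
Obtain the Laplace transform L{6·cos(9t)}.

L{cos(ωt)} = s/(s² + ω²), so L{cos(9t)} = s/(s² + 81). Then L{6·cos(9t)} = 6·s/(s² + 81) = 6s/(s² + 81)

Final answer: 6s/(s² + 81)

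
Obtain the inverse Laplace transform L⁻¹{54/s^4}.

L⁻¹{n!/s^(n+1)} = t^n with n=3. So L⁻¹{6/s^4} = t^3, and L⁻¹{54/s^4} = (54/6)·t^3 = 9·t^3

Final answer: 9·t^3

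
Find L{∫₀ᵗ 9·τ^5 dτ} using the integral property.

L{∫₀ᵗ f(τ)dτ} = F(s)/s with f(t) = 9t^5. F(s) = 1080/s^6, so L{∫₀ᵗ 9·τ^5 dτ} = (1080/s^6)/s = 1080/s^7. (Check: ∫₀ᵗ 9·τ^5 dτ = 9t^6/6.)

Final answer: 1080/s^7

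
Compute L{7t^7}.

L{t^n} = n!/s^(n+1). So L{7t^7} = 7·7!/s^8 = 35280/s^8

Final answer: 35280/s^8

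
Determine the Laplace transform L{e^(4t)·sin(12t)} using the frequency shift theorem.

Frequency shift: L{e^(at)f(t)} = F(s-a). L{e^(4t)·sin(12t)} = 12/((s-4)² + 144)

Final answer: 12/((s-4)² + 144)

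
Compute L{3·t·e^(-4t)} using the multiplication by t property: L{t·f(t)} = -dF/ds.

Using L{t^n·e^(at)} = n!/(s-a)^(n+1), L{t·e^(-4t)} = 1/(s+4)^2, so L{3·t·e^(-4t)} = 3·1/(s+4)^2 = 3/(s+4)^2

Final answer: 3/(s+4)^2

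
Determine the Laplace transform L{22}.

L{22} = 22 · L{1} = 22/s

Final answer: 22/s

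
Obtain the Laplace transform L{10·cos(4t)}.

L{cos(ωt)} = s/(s² + ω²), so L{cos(4t)} = s/(s² + 16). Then L{10·cos(4t)} = 10·s/(s² + 16) = 10s/(s² + 16)

Final answer: 10s/(s² + 16)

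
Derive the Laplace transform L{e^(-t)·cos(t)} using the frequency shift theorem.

Frequency shift: L{e^(at)f(t)} = F(s-a). L{e^(-t)·cos(t)} = (s+1)/((s+1)² + 1)

Final answer: (s+1)/((s+1)² + 1)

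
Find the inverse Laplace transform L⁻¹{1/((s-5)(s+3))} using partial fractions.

Decompose: A/(s-5) + B/(s+3). A = 1/8, B = -1/8. f(t) = (e^(5t) - e^(-3t))/8

Final answer: (e^(5t) - e^(-3t))/8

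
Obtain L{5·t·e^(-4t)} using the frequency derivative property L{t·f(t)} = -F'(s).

L{e^(-4t)} = 1/(s+4). By frequency derivative: L{t·e^(-4t)} = -d/ds[1/(s+4)] = -(-1)/(s+4)² = 1/(s+4)². Then L{5·t·e^(-4t)} = 5·1/(s+4)² = 5/(s+4)²

Final answer: 5/(s+4)²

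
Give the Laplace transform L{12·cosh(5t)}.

L{cosh(ωt)} = s/(s² - ω²), so L{cosh(5t)} = s/(s² - 25). Then L{12·cosh(5t)} = 12·s/(s² - 25) = 12s/(s² - 25)

Final answer: 12s/(s² - 25)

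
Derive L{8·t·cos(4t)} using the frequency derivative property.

L{cos(4t)} = s/(s² + 16). Derivative: d/ds[s/(s² + 16)] = [(s² + 16) - s·2s]/(s² + 16)² = (16 - s²)/(s² + 16)². So L{t·cos(4t)} = -F'(s) = (s² - 16)/(s² + 16)². Then L{8·t·cos(4t)} = 8·(s² - 16)/(s² + 16)²

Final answer: 8·(s² - 16)/(s² + 16)²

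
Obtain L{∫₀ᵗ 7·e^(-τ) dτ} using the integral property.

L{∫₀ᵗ f(τ)dτ} = F(s)/s with F(s) = 7/(s+1), so L{∫₀ᵗ 7·e^(-τ) dτ} = 7/(s(s+1))

Final answer: 7/(s(s+1))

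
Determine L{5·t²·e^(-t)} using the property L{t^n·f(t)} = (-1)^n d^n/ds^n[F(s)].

L{e^(-t)} = 1/(s+1). d/ds[1/(s+1)] = -1/(s+1)². d²/ds²[1/(s+1)] = 2/(s+1)³. So L{t²·e^(-t)} = (-1)² · 2/(s+1)³ = 2/(s+1)³. Then L{5·t²·e^(-t)} = 5·2/(s+1)³ = 10/(s+1)³

Final answer: 10/(s+1)³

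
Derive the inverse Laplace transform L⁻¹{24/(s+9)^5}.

L⁻¹{n!/(s-a)^(n+1)} = t^n·e^(at), so L⁻¹{24/(s+9)^5} = t^4·e^(-9t)

Final answer: t^4·e^(-9t)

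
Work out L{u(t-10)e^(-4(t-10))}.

u(t-a)f(t-a) with f(t)=e^(-4t). L{e^(-4t)} = 1/(s+4). By time shift: e^(-10s)/(s+4)

Final answer: e^(-10s)/(s+4)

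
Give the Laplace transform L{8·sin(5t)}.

L{sin(ωt)} = ω/(s² + ω²), so L{sin(5t)} = 5/(s² + 25). Then L{8·sin(5t)} = 8·5/(s² + 25) = 40/(s² + 25)

Final answer: 40/(s² + 25)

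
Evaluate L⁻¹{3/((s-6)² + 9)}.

Form: b/((s-a)² + b²) → e^(at)sin(bt). With a=6, b=3

Final answer: e^(6t)·sin(3t)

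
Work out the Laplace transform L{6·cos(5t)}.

L{cos(ωt)} = s/(s² + ω²), so L{cos(5t)} = s/(s² + 25). Then L{6·cos(5t)} = 6·s/(s² + 25) = 6s/(s² + 25)

Final answer: 6s/(s² + 25)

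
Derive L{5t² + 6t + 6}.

L{5t² + 6t + 6} = 5·2/s³ + 6/s² + 6/s = 10/s³ + 6/s² + 6/s

Final answer: 10/s³ + 6/s² + 6/s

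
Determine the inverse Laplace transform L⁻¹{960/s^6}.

L⁻¹{n!/s^(n+1)} = t^n with n=5. So L⁻¹{120/s^6} = t^5, and L⁻¹{960/s^6} = (960/120)·t^5 = 8·t^5

Final answer: 8·t^5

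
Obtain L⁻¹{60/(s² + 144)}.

This is the form c·a/(s² + a²) with a = 12, c = 5. L⁻¹ = 5·sin(12t)

Final answer: 5·sin(12t)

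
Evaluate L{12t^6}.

L{t^n} = n!/s^(n+1). So L{12t^6} = 12·6!/s^7 = 8640/s^7

Final answer: 8640/s^7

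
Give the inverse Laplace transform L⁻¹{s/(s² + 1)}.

L⁻¹{s/(s² + 1)} = cos(t)

Final answer: cos(t)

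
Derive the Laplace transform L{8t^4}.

L{8t^4} = 8 · L{t^4} = 8 · 24/s^5 = 192/s^5

Final answer: 192/s^5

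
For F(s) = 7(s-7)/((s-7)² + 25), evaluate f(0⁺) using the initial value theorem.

f(0⁺) = lim_{s→∞} sF(s) = lim_{s→∞} 7s(s-7)/((s-7)² + 25) = 7

Final answer: 7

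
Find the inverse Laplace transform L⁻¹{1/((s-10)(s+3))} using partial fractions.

Decompose: A/(s-10) + B/(s+3). A = 1/13, B = -1/13. f(t) = (e^(10t) - e^(-3t))/13

Final answer: (e^(10t) - e^(-3t))/13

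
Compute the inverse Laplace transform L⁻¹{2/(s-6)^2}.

L⁻¹{n!/(s-a)^(n+1)} = t^n·e^(at) with n=1, a=6. So L⁻¹{1/(s-6)^2} = t·e^(6t), and L⁻¹{2/(s-6)^2} = (2/1)·t·e^(6t) = 2·t·e^(6t)

Final answer: 2·t·e^(6t)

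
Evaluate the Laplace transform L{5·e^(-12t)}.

L{e^(at)} = 1/(s-a), so L{e^(-12t)} = 1/(s+12). Then L{5·e^(-12t)} = 5/(s+12)

Final answer: 5/(s+12)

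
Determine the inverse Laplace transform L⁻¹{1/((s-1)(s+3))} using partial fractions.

Decompose: A/(s-1) + B/(s+3). A = 1/4, B = -1/4. f(t) = (e^t - e^(-3t))/4

Final answer: (e^t - e^(-3t))/4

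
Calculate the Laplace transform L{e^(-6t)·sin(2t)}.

L{e^(at)·sin(ωt)} = ω/((s-a)² + ω²), so L{e^(-6t)·sin(2t)} = 2/((s+6)² + 4)

Final answer: 2/((s+6)² + 4)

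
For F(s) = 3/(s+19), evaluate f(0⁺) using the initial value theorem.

f(0⁺) = lim_{s→∞} s·3/(s+19) = lim_{s→∞} 3s/(s+19) = 3

Final answer: 3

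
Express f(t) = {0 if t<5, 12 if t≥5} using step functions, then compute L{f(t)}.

f(t) = 12·u(t-5). L{u(t-5)} = e^(-5s)/s, so L{f(t)} = 12·e^(-5s)/s

Final answer: 12·e^(-5s)/s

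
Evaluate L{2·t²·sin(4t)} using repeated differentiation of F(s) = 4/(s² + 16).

F(s) = 4/(s² + 16). F'(s) = -8s/(s² + 16)². F''(s) = -8(16 - 3s²)/(s² + 16)³ = (24s² - 128)/(s² + 16)³. So L{t²·sin(4t)} = (-1)² F''(s) = (24s² - 128)/(s² + 16)³. Then L{2·t²·sin(4t)} = 2·(24s² - 128)/(s² + 16)³ = (48s² - 256)/(s² + 16)³

Final answer: (48s² - 256)/(s² + 16)³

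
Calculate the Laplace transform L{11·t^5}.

L{t^n} = n!/s^(n+1), so L{t^5} = 120/s^6. Then L{11·t^5} = 11·120/s^6 = 1320/s^6

Final answer: 1320/s^6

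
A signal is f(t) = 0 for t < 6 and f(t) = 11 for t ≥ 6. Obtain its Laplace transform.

f(t) = 11·u(t-6). L{u(t-6)} = e^(-6s)/s, so L{f(t)} = 11·e^(-6s)/s

Final answer: 11·e^(-6s)/s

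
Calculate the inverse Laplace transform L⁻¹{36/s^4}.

L⁻¹{n!/s^(n+1)} = t^n with n=3. So L⁻¹{6/s^4} = t^3, and L⁻¹{36/s^4} = (36/6)·t^3 = 6·t^3

Final answer: 6·t^3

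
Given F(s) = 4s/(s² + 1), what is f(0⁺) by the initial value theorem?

f(0⁺) = lim_{s→∞} s·4s/(s² + 1) = lim_{s→∞} 4s²/(s² + 1) = 4

Final answer: 4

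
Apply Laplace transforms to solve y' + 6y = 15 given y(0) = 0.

sY + 6Y = 15/s. Y = 15/(s(s+6)). Partial fractions: Y = 5/2/s - 5/2/(s+6)

Final answer: y(t) = 5/2(1 - e^(-6t))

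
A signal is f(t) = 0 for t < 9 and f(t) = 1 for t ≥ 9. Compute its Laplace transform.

f(t) = u(t-9). L{u(t-9)} = e^(-9s)/s, so L{f(t)} = e^(-9s)/s

Final answer: e^(-9s)/s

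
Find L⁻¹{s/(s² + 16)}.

This is the form c·s/(s² + a²) with a = 4. L⁻¹ = cos(4t)

Final answer: cos(4t)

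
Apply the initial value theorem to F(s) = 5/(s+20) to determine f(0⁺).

f(0⁺) = lim_{s→∞} s·5/(s+20) = lim_{s→∞} 5s/(s+20) = 5

Final answer: 5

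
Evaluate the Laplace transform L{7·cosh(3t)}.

L{cosh(ωt)} = s/(s² - ω²), so L{cosh(3t)} = s/(s² - 9). Then L{7·cosh(3t)} = 7·s/(s² - 9) = 7s/(s² - 9)

Final answer: 7s/(s² - 9)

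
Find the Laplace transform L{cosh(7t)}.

L{cosh(ωt)} = s/(s² - ω²), so L{cosh(7t)} = s/(s² - 49)

Final answer: s/(s² - 49)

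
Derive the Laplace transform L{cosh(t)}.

L{cosh(ωt)} = s/(s² - ω²), so L{cosh(t)} = s/(s² - 1)

Final answer: s/(s² - 1)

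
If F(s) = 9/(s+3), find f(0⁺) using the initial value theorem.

f(0⁺) = lim_{s→∞} s·9/(s+3) = lim_{s→∞} 9s/(s+3) = 9

Final answer: 9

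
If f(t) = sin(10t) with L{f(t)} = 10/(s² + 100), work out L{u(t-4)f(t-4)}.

Time shift theorem: L{u(t-a)f(t-a)} = e^(-as)F(s). Here a=4, F(s) = 10/(s² + 100), so L{u(t-4)f(t-4)} = e^(-4s)·10/(s² + 100)

Final answer: e^(-4s)·10/(s² + 100)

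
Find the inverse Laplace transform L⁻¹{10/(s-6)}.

L⁻¹{1/(s-a)} = e^(at), so L⁻¹{1/(s-6)} = e^(6t), and L⁻¹{10/(s-6)} = 10·e^(6t)

Final answer: 10·e^(6t)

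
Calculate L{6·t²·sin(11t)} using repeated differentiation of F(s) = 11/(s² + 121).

F(s) = 11/(s² + 121). F'(s) = -22s/(s² + 121)². F''(s) = -22(121 - 3s²)/(s² + 121)³ = (66s² - 2662)/(s² + 121)³. So L{t²·sin(11t)} = (-1)² F''(s) = (66s² - 2662)/(s² + 121)³. Then L{6·t²·sin(11t)} = 6·(66s² - 2662)/(s² + 121)³ = (396s² - 15972)/(s² + 121)³

Final answer: (396s² - 15972)/(s² + 121)³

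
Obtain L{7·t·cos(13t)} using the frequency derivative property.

L{cos(13t)} = s/(s² + 169). Derivative: d/ds[s/(s² + 169)] = [(s² + 169) - s·2s]/(s² + 169)² = (169 - s²)/(s² + 169)². So L{t·cos(13t)} = -F'(s) = (s² - 169)/(s² + 169)². Then L{7·t·cos(13t)} = 7·(s² - 169)/(s² + 169)²

Final answer: 7·(s² - 169)/(s² + 169)²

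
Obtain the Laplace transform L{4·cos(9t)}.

L{cos(ωt)} = s/(s² + ω²), so L{cos(9t)} = s/(s² + 81). Then L{4·cos(9t)} = 4·s/(s² + 81) = 4s/(s² + 81)

Final answer: 4s/(s² + 81)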